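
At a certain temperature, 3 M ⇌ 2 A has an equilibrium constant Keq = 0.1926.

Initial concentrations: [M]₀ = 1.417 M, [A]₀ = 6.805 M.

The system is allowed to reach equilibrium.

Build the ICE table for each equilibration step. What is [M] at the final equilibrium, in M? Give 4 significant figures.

Q₀ = 16.28 vs Keq = 0.1926 ⇒ Q>K, reverse
Step 1:
                   M          A
  init         1.417      6.805
  Δ            3.352     -2.235
  eq           4.769       4.57
  solve Keq expr → x = -1.117; check Q = 0.1926

[M]_eq = 4.769 M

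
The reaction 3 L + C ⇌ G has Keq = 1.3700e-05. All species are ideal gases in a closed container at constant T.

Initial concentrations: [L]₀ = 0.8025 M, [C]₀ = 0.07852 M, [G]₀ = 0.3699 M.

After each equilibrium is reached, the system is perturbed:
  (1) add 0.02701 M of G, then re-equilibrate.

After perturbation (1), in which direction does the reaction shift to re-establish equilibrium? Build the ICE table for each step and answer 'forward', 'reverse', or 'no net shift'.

Direction: reverse

Q₀ = 9.115 vs Keq = 1.3700e-05 ⇒ Q>K, reverse
Step 1:
                  L         C         G
  I          0.8025   0.07852    0.3699
  C            1.11    0.3699   -0.3699
  E           1.912    0.4484 4.2941e-05
  solve Keq expr → x = -0.3699; check Q = 1.3700e-05
Then add 0.02701 M of G.
Step 2:
                  L         C         G
  I           1.912    0.4484   0.02705
  C           0.081     0.027    -0.027
  E           1.993    0.4754 5.1562e-05
  solve Keq expr → x = -0.027; check Q = 1.3700e-05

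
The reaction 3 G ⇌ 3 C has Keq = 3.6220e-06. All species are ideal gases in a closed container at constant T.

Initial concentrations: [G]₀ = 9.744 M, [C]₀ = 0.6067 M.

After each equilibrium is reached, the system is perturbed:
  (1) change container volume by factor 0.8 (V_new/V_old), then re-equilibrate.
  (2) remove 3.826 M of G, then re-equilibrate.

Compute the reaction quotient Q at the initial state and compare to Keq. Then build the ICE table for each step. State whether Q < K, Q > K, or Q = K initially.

Q₀ = 2.4138e-04 vs Keq = 3.6220e-06 ⇒ Q>K, reverse
Step 1:
                  G         C
  Initial     9.744    0.6067
  Change     0.4501   -0.4501
  Equil       10.19    0.1566
  solve Keq expr → x = -0.15; check Q = 3.6220e-06
Then change container volume by factor 0.8 (V_new/V_old).
Step 2:
                  G         C
  Initial     12.74    0.1957
  Change          0         0
  Equil       12.74    0.1957
  solve Keq expr → x = 0; check Q = 3.6220e-06
Then remove 3.826 M of G.
Step 3:
                  G         C
  Initial     8.917    0.1957
  Change    0.05787  -0.05787
  Equil       8.975    0.1378
  solve Keq expr → x = -0.01929; check Q = 3.6220e-06

Q₀ = 2.4138e-04; Q > K (proceeds reverse)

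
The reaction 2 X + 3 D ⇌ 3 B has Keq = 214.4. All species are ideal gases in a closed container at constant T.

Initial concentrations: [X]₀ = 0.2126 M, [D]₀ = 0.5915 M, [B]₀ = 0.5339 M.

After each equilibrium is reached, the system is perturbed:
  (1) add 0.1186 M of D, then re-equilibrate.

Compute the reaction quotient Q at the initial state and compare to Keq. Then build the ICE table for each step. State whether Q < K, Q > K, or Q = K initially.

Q₀ = 16.27 vs Keq = 214.4 ⇒ Q<K, forward
Step 1:
                  X         D         B
  Initial    0.2126    0.5915    0.5339
  Change   -0.09073   -0.1361    0.1361
  Equil      0.1219    0.4554      0.67
  solve Keq expr → x = 0.04536; check Q = 214.4
Then add 0.1186 M of D.
Step 2:
                  X         D         B
  Initial    0.1219     0.574      0.67
  Change   -0.02126  -0.03189   0.03189
  Equil      0.1006    0.5421    0.7019
  solve Keq expr → x = 0.01063; check Q = 214.4

Q₀ = 16.27; Q < K (proceeds forward)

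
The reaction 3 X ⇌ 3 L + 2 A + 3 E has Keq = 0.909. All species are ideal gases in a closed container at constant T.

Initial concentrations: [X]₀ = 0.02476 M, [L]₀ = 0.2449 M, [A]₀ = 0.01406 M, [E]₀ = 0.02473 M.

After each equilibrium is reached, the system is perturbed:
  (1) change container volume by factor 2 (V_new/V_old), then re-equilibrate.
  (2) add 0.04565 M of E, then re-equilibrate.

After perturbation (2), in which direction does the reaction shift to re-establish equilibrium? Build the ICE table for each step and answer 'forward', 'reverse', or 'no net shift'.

Direction: reverse

Q₀ = 2.8931e-06 vs Keq = 0.909 ⇒ Q<K, forward
Step 1:
                   X          L          A          E
  I          0.02476     0.2449    0.01406    0.02473
  C         -0.02348    0.02348    0.01565    0.02348
  E         0.001281     0.2684    0.02971    0.04821
  solve Keq expr → x = 0.007826; check Q = 0.909
Then change container volume by factor 2 (V_new/V_old).
Step 2:
                   X          L          A          E
  I       6.4064e-04     0.1342    0.01486     0.0241
  C       -4.3192e-04 4.3192e-04 2.8795e-04 4.3192e-04
  E       2.0872e-04     0.1346    0.01514    0.02454
  solve Keq expr → x = 1.4397e-04; check Q = 0.909
Then add 0.04565 M of E.
Step 3:
                   X          L          A          E
  I       2.0872e-04     0.1346    0.01514    0.07019
  C       3.7689e-04 -3.7689e-04 -2.5126e-04 -3.7689e-04
  E       5.8561e-04     0.1342    0.01489    0.06981
  solve Keq expr → x = -1.2563e-04; check Q = 0.909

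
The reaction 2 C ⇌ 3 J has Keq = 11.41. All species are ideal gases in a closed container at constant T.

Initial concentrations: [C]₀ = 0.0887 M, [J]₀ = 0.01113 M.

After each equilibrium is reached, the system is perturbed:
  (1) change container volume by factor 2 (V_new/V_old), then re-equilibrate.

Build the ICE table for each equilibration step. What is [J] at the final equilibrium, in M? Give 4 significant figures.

Q₀ = 1.7524e-04 vs Keq = 11.41 ⇒ Q<K, forward
Step 1:
                  C         J
  I          0.0887   0.01113
  C        -0.07567    0.1135
  E         0.01303    0.1246
  solve Keq expr → x = 0.03784; check Q = 11.41
Then change container volume by factor 2 (V_new/V_old).
Step 2:
                  C         J
  I        0.006513   0.06232
  C       -0.001633   0.00245
  E         0.00488   0.06477
  solve Keq expr → x = 8.1674e-04; check Q = 11.41

[J]_eq = 0.06477 M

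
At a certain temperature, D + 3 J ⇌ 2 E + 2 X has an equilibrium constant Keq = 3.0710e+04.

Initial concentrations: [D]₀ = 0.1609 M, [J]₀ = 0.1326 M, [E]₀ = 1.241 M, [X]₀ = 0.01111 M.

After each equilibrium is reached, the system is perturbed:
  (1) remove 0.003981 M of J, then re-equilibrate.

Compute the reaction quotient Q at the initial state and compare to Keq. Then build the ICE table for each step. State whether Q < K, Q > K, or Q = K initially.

Q₀ = 0.5067 vs Keq = 3.0710e+04 ⇒ Q<K, forward
Step 1:
                    D           J           E           X
  I            0.1609      0.1326       1.241     0.01111
  C          -0.03904     -0.1171     0.07809     0.07809
  E            0.1219     0.01547       1.319      0.0892
  solve Keq expr → x = 0.03904; check Q = 3.0710e+04
Then remove 0.003981 M of J.
Step 2:
                    D           J           E           X
  I            0.1219     0.01149       1.319      0.0892
  C           0.00121    0.003631   -0.002421   -0.002421
  E            0.1231     0.01512       1.317     0.08678
  solve Keq expr → x = -0.00121; check Q = 3.0710e+04

Q₀ = 0.5067; Q < K (proceeds forward)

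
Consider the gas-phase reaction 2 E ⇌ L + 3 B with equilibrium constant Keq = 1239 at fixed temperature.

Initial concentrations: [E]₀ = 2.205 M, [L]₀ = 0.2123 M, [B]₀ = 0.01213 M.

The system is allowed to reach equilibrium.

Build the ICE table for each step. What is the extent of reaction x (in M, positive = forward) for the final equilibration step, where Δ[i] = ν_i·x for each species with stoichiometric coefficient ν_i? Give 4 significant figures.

x = 1.018 M

Q₀ = 7.7932e-08 vs Keq = 1239 ⇒ Q<K, forward
Step 1:
                   E          L          B
  Initial      2.205     0.2123    0.01213
  Change      -2.036      1.018      3.054
  Equil       0.1692       1.23      3.066
  solve Keq expr → x = 1.018; check Q = 1239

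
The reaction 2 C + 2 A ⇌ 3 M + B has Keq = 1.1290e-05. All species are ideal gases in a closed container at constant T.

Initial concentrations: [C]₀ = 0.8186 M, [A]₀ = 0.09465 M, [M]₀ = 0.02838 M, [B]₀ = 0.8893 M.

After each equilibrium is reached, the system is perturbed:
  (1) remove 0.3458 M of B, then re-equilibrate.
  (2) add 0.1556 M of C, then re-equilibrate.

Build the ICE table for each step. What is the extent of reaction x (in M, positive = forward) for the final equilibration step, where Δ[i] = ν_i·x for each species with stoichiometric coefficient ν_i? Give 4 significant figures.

Q₀ = 0.003386 vs Keq = 1.1290e-05 ⇒ Q>K, reverse
Step 1:
                  C         A         M         B
  I          0.8186   0.09465   0.02838    0.8893
  C         0.01574   0.01574  -0.02361 -0.007869
  E          0.8343    0.1104  0.004772    0.8814
  solve Keq expr → x = -0.007869; check Q = 1.1290e-05
Then remove 0.3458 M of B.
Step 2:
                  C         A         M         B
  I          0.8343    0.1104  0.004772    0.5356
  C       -5.5954e-04 -5.5954e-04 8.3931e-04 2.7977e-04
  E          0.8338    0.1098  0.005611    0.5359
  solve Keq expr → x = 2.7977e-04; check Q = 1.1290e-05
Then add 0.1556 M of C.
Step 3:
                  C         A         M         B
  I          0.9894    0.1098  0.005611    0.5359
  C       -4.3902e-04 -4.3902e-04 6.5853e-04 2.1951e-04
  E          0.9889    0.1094   0.00627    0.5361
  solve Keq expr → x = 2.1951e-04; check Q = 1.1290e-05

x = 2.1951e-04 M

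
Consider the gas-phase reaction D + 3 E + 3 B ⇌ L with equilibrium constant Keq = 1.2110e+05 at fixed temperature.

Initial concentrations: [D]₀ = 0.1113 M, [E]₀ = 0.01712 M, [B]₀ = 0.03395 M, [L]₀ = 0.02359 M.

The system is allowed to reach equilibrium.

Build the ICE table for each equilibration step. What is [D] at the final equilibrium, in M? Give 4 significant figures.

[D]_eq = 0.1302 M

Q₀ = 1.0794e+09 vs Keq = 1.2110e+05 ⇒ Q>K, reverse
Step 1:
                  D         E         B         L
  Initial    0.1113   0.01712   0.03395   0.02359
  Change    0.01888   0.05665   0.05665  -0.01888
  Equil      0.1302   0.07377    0.0906  0.004707
  solve Keq expr → x = -0.01888; check Q = 1.2110e+05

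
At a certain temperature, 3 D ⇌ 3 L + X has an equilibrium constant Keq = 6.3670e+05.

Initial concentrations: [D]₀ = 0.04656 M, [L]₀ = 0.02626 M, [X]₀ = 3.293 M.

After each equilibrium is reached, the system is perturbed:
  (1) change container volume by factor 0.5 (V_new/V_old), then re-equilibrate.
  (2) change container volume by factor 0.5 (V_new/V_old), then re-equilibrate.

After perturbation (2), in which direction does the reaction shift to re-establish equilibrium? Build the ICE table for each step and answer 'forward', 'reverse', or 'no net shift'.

Q₀ = 0.5908 vs Keq = 6.3670e+05 ⇒ Q<K, forward
Step 1:
                  D         L         X
  Initial   0.04656   0.02626     3.293
  Change   -0.04532   0.04532   0.01511
  Equil     0.00124   0.07158     3.308
  solve Keq expr → x = 0.01511; check Q = 6.3670e+05
Then change container volume by factor 0.5 (V_new/V_old).
Step 2:
                  D         L         X
  Initial   0.00248    0.1432     6.616
  Change  6.3069e-04 -6.3069e-04 -2.1023e-04
  Equil     0.00311    0.1425     6.616
  solve Keq expr → x = -2.1023e-04; check Q = 6.3670e+05
Then change container volume by factor 0.5 (V_new/V_old).
Step 3:
                  D         L         X
  Initial   0.00622    0.2851     13.23
  Change   0.001573 -0.001573 -5.2449e-04
  Equil    0.007794    0.2835     13.23
  solve Keq expr → x = -5.2449e-04; check Q = 6.3670e+05

Direction: reverse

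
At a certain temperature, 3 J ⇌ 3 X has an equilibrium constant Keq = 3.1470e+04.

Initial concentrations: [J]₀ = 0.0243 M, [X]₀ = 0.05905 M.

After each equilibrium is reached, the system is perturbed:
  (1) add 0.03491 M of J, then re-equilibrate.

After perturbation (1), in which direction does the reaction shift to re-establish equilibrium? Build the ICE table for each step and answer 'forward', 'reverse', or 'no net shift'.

Q₀ = 14.35 vs Keq = 3.1470e+04 ⇒ Q<K, forward
Step 1:
                    J           X
  Initial      0.0243     0.05905
  Change     -0.02174     0.02174
  Equil      0.002559     0.08079
  solve Keq expr → x = 0.007247; check Q = 3.1470e+04
Then add 0.03491 M of J.
Step 2:
                    J           X
  Initial     0.03747     0.08079
  Change     -0.03384     0.03384
  Equil      0.003631      0.1146
  solve Keq expr → x = 0.01128; check Q = 3.1470e+04

Direction: forward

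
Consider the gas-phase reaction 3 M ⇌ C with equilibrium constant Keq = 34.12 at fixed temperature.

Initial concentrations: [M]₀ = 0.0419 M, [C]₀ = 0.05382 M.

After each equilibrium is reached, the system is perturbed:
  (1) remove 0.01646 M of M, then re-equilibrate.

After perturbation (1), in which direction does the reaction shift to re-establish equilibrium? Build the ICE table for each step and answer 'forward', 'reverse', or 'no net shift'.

Q₀ = 731.6 vs Keq = 34.12 ⇒ Q>K, reverse
Step 1:
                   M          C
  Initial     0.0419    0.05382
  Change     0.05835   -0.01945
  Equil       0.1002    0.03437
  solve Keq expr → x = -0.01945; check Q = 34.12
Then remove 0.01646 M of M.
Step 2:
                   M          C
  Initial    0.08379    0.03437
  Change      0.0123  -0.004101
  Equil      0.09609    0.03027
  solve Keq expr → x = -0.004101; check Q = 34.12

Direction: reverse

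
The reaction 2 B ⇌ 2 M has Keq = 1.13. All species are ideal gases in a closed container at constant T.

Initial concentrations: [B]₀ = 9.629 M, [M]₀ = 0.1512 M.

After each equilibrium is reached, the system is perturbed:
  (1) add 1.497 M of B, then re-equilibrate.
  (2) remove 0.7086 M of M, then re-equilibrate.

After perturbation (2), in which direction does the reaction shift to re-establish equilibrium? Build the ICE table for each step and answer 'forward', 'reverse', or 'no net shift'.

Direction: forward

Q₀ = 2.4657e-04 vs Keq = 1.13 ⇒ Q<K, forward
Step 1:
                   B          M
  init         9.629     0.1512
  Δ           -4.888      4.888
  eq           4.741      5.039
  solve Keq expr → x = 2.444; check Q = 1.13
Then add 1.497 M of B.
Step 2:
                   B          M
  init         6.238      5.039
  Δ          -0.7714     0.7714
  eq           5.466      5.811
  solve Keq expr → x = 0.3857; check Q = 1.13
Then remove 0.7086 M of M.
Step 3:
                   B          M
  init         5.466      5.102
  Δ          -0.3435     0.3435
  eq           5.123      5.446
  solve Keq expr → x = 0.1717; check Q = 1.13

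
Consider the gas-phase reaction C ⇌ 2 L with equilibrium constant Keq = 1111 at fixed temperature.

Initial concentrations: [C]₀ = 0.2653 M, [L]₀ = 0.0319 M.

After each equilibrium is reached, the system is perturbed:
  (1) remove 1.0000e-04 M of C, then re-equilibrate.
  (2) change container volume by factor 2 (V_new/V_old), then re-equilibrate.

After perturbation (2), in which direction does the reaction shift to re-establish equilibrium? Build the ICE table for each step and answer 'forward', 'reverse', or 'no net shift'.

Direction: forward

Q₀ = 0.003836 vs Keq = 1111 ⇒ Q<K, forward
Step 1:
                   C          L
  init        0.2653     0.0319
  Δ           -0.265       0.53
  eq      2.8422e-04     0.5619
  solve Keq expr → x = 0.265; check Q = 1111
Then remove 1.0000e-04 M of C.
Step 2:
                   C          L
  init    1.8422e-04     0.5619
  Δ       9.9798e-05 -1.9960e-04
  eq      2.8402e-04     0.5617
  solve Keq expr → x = -9.9798e-05; check Q = 1111
Then change container volume by factor 2 (V_new/V_old).
Step 3:
                   C          L
  init    1.4201e-04     0.2809
  Δ       -7.0932e-05 1.4186e-04
  eq      7.1076e-05      0.281
  solve Keq expr → x = 7.0932e-05; check Q = 1111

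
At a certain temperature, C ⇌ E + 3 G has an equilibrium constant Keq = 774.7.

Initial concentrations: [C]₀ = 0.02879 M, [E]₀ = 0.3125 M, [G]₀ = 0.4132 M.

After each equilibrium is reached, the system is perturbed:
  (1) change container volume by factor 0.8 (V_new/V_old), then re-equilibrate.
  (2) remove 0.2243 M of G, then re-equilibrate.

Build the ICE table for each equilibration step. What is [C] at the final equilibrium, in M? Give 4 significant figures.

Q₀ = 0.7658 vs Keq = 774.7 ⇒ Q<K, forward
Step 1:
                    C           E           G
  I           0.02879      0.3125      0.4132
  C          -0.02874     0.02874     0.08621
  E        5.4863e-05      0.3412      0.4994
  solve Keq expr → x = 0.02874; check Q = 774.7
Then change container volume by factor 0.8 (V_new/V_old).
Step 2:
                    C           E           G
  I        6.8579e-05      0.4265      0.6243
  C        6.5218e-05 -6.5218e-05 -1.9565e-04
  E        1.3380e-04      0.4265      0.6241
  solve Keq expr → x = -6.5218e-05; check Q = 774.7
Then remove 0.2243 M of G.
Step 3:
                    C           E           G
  I        1.3380e-04      0.4265      0.3998
  C       -9.8541e-05  9.8541e-05  2.9562e-04
  E        3.5256e-05      0.4266      0.4001
  solve Keq expr → x = 9.8541e-05; check Q = 774.7

[C]_eq = 3.5256e-05 M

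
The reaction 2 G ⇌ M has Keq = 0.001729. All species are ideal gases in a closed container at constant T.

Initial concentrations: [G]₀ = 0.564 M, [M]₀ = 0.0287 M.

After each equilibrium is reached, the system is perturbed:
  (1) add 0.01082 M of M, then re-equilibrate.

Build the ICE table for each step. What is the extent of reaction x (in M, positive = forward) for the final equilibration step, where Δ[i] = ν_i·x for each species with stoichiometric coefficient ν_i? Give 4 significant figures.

Q₀ = 0.09022 vs Keq = 0.001729 ⇒ Q>K, reverse
Step 1:
                   G          M
  init         0.564     0.0287
  Δ          0.05607   -0.02804
  eq          0.6201 6.6478e-04
  solve Keq expr → x = -0.02804; check Q = 0.001729
Then add 0.01082 M of M.
Step 2:
                   G          M
  init        0.6201    0.01148
  Δ          0.02155   -0.01077
  eq          0.6416 7.1178e-04
  solve Keq expr → x = -0.01077; check Q = 0.001729

x = -0.01077 M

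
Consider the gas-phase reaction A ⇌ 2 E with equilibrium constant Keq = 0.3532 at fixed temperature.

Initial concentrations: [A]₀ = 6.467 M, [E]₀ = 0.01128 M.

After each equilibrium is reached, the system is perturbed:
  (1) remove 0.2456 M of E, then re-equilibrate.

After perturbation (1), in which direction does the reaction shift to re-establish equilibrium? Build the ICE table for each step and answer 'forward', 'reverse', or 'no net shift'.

Direction: forward

Q₀ = 1.9675e-05 vs Keq = 0.3532 ⇒ Q<K, forward
Step 1:
                    A           E
  Initial       6.467     0.01128
  Change      -0.7075       1.415
  Equil          5.76       1.426
  solve Keq expr → x = 0.7075; check Q = 0.3532
Then remove 0.2456 M of E.
Step 2:
                    A           E
  Initial        5.76       1.181
  Change      -0.1156      0.2312
  Equil         5.644       1.412
  solve Keq expr → x = 0.1156; check Q = 0.3532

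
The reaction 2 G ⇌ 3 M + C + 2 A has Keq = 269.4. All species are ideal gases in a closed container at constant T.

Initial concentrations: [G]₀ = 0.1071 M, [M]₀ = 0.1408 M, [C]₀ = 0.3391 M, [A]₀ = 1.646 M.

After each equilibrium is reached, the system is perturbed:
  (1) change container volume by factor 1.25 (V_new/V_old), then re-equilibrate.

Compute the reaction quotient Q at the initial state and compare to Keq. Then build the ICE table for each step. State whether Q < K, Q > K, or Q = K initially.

Q₀ = 0.2236; Q < K (proceeds forward)

Q₀ = 0.2236 vs Keq = 269.4 ⇒ Q<K, forward
Step 1:
                  G         M         C         A
  Initial    0.1071    0.1408    0.3391     1.646
  Change   -0.09697    0.1455   0.04849   0.09697
  Equil     0.01013    0.2863    0.3876     1.743
  solve Keq expr → x = 0.04849; check Q = 269.4
Then change container volume by factor 1.25 (V_new/V_old).
Step 2:
                  G         M         C         A
  Initial    0.0081     0.229    0.3101     1.394
  Change  -0.002753  0.004129  0.001376  0.002753
  Equil    0.005348    0.2331    0.3114     1.397
  solve Keq expr → x = 0.001376; check Q = 269.4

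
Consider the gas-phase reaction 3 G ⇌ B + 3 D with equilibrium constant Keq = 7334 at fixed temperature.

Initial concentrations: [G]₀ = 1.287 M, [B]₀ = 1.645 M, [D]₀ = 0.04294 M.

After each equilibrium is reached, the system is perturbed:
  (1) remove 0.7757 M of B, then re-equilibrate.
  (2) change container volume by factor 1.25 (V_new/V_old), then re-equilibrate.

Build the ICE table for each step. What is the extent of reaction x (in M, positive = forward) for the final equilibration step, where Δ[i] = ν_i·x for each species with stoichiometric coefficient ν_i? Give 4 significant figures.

x = 0.001271 M

Q₀ = 6.1097e-05 vs Keq = 7334 ⇒ Q<K, forward
Step 1:
                  G         B         D
  init        1.287     1.645   0.04294
  Δ          -1.205    0.4018     1.205
  eq        0.08158     2.047     1.248
  solve Keq expr → x = 0.4018; check Q = 7334
Then remove 0.7757 M of B.
Step 2:
                  G         B         D
  init      0.08158     1.271     1.248
  Δ        -0.01128   0.00376   0.01128
  eq         0.0703     1.275      1.26
  solve Keq expr → x = 0.00376; check Q = 7334
Then change container volume by factor 1.25 (V_new/V_old).
Step 3:
                  G         B         D
  init      0.05624      1.02     1.008
  Δ       -0.003812  0.001271  0.003812
  eq        0.05243     1.021     1.012
  solve Keq expr → x = 0.001271; check Q = 7334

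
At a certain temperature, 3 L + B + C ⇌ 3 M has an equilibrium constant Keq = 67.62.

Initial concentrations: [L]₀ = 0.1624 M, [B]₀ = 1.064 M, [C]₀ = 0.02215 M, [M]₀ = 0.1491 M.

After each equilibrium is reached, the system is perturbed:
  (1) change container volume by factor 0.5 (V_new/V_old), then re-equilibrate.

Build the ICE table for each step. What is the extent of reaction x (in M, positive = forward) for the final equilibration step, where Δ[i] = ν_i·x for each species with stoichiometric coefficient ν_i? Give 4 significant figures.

x = 0.01457 M

Q₀ = 32.84 vs Keq = 67.62 ⇒ Q<K, forward
Step 1:
                   L          B          C          M
  init        0.1624      1.064    0.02215     0.1491
  Δ         -0.01299   -0.00433   -0.00433    0.01299
  eq          0.1494       1.06    0.01782     0.1621
  solve Keq expr → x = 0.00433; check Q = 67.62
Then change container volume by factor 0.5 (V_new/V_old).
Step 2:
                   L          B          C          M
  init        0.2988      2.119    0.03564     0.3242
  Δ         -0.04371   -0.01457   -0.01457    0.04371
  eq          0.2551      2.105    0.02107     0.3679
  solve Keq expr → x = 0.01457; check Q = 67.62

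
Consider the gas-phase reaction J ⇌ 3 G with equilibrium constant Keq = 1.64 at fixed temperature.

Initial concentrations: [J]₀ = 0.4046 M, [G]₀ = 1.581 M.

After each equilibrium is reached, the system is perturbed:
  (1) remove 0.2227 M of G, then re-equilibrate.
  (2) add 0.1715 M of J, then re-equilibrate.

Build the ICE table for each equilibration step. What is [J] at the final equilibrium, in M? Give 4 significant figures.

Q₀ = 9.767 vs Keq = 1.64 ⇒ Q>K, reverse
Step 1:
                  J         G
  I          0.4046     1.581
  C          0.1954   -0.5863
  E             0.6    0.9947
  solve Keq expr → x = -0.1954; check Q = 1.64
Then remove 0.2227 M of G.
Step 2:
                  J         G
  I             0.6     0.772
  C        -0.06233     0.187
  E          0.5377     0.959
  solve Keq expr → x = 0.06233; check Q = 1.64
Then add 0.1715 M of J.
Step 3:
                  J         G
  I          0.7092     0.959
  C        -0.02648   0.07944
  E          0.6827     1.038
  solve Keq expr → x = 0.02648; check Q = 1.64

[J]_eq = 0.6827 M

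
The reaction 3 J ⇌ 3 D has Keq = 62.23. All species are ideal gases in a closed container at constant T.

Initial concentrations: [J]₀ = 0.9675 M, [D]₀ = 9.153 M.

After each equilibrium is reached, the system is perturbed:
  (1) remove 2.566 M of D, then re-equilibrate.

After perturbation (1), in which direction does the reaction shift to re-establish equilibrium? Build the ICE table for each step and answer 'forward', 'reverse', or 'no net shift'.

Q₀ = 846.7 vs Keq = 62.23 ⇒ Q>K, reverse
Step 1:
                   J          D
  Initial     0.9675      9.153
  Change       1.072     -1.072
  Equil        2.039      8.081
  solve Keq expr → x = -0.3573; check Q = 62.23
Then remove 2.566 M of D.
Step 2:
                   J          D
  Initial      2.039      5.515
  Change      -0.517      0.517
  Equil        1.522      6.032
  solve Keq expr → x = 0.1723; check Q = 62.23

Direction: forward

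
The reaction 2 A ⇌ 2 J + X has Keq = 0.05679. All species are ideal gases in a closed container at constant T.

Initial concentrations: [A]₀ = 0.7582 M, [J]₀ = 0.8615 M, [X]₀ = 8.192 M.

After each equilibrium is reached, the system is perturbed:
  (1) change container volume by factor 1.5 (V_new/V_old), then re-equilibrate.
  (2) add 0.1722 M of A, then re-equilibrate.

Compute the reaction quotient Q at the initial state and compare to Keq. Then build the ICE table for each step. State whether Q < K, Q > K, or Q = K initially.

Q₀ = 10.58 vs Keq = 0.05679 ⇒ Q>K, reverse
Step 1:
                    A           J           X
  I            0.7582      0.8615       8.192
  C            0.7343     -0.7343     -0.3672
  E             1.493      0.1272       7.825
  solve Keq expr → x = -0.3672; check Q = 0.05679
Then change container volume by factor 1.5 (V_new/V_old).
Step 2:
                    A           J           X
  I             0.995     0.08477       5.217
  C          -0.01718     0.01718    0.008588
  E            0.9779      0.1019       5.225
  solve Keq expr → x = 0.008588; check Q = 0.05679
Then add 0.1722 M of A.
Step 3:
                    A           J           X
  I              1.15      0.1019       5.225
  C          -0.01617     0.01617    0.008087
  E             1.134      0.1181       5.233
  solve Keq expr → x = 0.008087; check Q = 0.05679

Q₀ = 10.58; Q > K (proceeds reverse)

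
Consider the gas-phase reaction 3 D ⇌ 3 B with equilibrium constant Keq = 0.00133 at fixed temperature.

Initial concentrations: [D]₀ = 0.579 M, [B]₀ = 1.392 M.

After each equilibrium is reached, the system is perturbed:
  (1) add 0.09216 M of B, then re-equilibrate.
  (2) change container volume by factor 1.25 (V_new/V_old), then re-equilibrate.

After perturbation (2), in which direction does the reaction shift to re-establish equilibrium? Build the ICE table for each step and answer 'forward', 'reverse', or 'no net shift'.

Direction: no net shift

Q₀ = 13.9 vs Keq = 0.00133 ⇒ Q>K, reverse
Step 1:
                  D         B
  Initial     0.579     1.392
  Change      1.197    -1.197
  Equil       1.776    0.1953
  solve Keq expr → x = -0.3989; check Q = 0.00133
Then add 0.09216 M of B.
Step 2:
                  D         B
  Initial     1.776    0.2874
  Change    0.08303  -0.08303
  Equil       1.859    0.2044
  solve Keq expr → x = -0.02768; check Q = 0.00133
Then change container volume by factor 1.25 (V_new/V_old).
Step 3:
                  D         B
  Initial     1.487    0.1635
  Change          0         0
  Equil       1.487    0.1635
  solve Keq expr → x = 0; check Q = 0.00133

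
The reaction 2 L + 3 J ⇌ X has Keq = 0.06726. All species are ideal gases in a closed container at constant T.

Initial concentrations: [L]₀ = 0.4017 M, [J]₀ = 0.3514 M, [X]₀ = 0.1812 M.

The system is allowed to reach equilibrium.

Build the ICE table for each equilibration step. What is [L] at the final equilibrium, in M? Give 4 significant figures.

[L]_eq = 0.7233 M

Q₀ = 25.88 vs Keq = 0.06726 ⇒ Q>K, reverse
Step 1:
                    L           J           X
  init         0.4017      0.3514      0.1812
  Δ            0.3216      0.4824     -0.1608
  eq           0.7233      0.8338      0.0204
  solve Keq expr → x = -0.1608; check Q = 0.06726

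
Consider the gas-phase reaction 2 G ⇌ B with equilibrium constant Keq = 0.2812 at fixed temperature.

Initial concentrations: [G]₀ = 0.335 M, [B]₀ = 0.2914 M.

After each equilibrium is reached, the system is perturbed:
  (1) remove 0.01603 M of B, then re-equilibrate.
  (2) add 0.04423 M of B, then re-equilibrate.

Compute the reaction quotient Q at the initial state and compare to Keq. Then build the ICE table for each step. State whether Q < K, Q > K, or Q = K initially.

Q₀ = 2.597 vs Keq = 0.2812 ⇒ Q>K, reverse
Step 1:
                   G          B
  Initial      0.335     0.2914
  Change      0.3323    -0.1662
  Equil       0.6673     0.1252
  solve Keq expr → x = -0.1662; check Q = 0.2812
Then remove 0.01603 M of B.
Step 2:
                   G          B
  Initial     0.6673     0.1092
  Change    -0.01842   0.009211
  Equil       0.6489     0.1184
  solve Keq expr → x = 0.009211; check Q = 0.2812
Then add 0.04423 M of B.
Step 3:
                   G          B
  Initial     0.6489     0.1626
  Change     0.05031   -0.02516
  Equil       0.6992     0.1375
  solve Keq expr → x = -0.02516; check Q = 0.2812

Q₀ = 2.597; Q > K (proceeds reverse)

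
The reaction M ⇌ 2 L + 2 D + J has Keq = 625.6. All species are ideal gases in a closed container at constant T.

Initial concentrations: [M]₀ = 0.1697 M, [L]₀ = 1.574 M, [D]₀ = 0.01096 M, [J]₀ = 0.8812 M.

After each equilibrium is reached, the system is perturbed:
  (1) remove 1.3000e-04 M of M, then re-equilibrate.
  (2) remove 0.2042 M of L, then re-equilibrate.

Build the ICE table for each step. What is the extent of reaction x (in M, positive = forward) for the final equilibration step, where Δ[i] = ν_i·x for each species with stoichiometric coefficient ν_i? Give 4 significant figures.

Q₀ = 0.001545 vs Keq = 625.6 ⇒ Q<K, forward
Step 1:
                  M         L         D         J
  I          0.1697     1.574   0.01096    0.8812
  C          -0.169    0.3379    0.3379     0.169
  E       7.4681e-04     1.912    0.3489      1.05
  solve Keq expr → x = 0.169; check Q = 625.6
Then remove 1.3000e-04 M of M.
Step 2:
                  M         L         D         J
  I       6.1681e-04     1.912    0.3489      1.05
  C       1.2861e-04 -2.5721e-04 -2.5721e-04 -1.2861e-04
  E       7.4541e-04     1.912    0.3486      1.05
  solve Keq expr → x = -1.2861e-04; check Q = 625.6
Then remove 0.2042 M of L.
Step 3:
                  M         L         D         J
  I       7.4541e-04     1.707    0.3486      1.05
  C       -1.4943e-04 2.9886e-04 2.9886e-04 1.4943e-04
  E       5.9598e-04     1.708    0.3489      1.05
  solve Keq expr → x = 1.4943e-04; check Q = 625.6

x = 1.4943e-04 M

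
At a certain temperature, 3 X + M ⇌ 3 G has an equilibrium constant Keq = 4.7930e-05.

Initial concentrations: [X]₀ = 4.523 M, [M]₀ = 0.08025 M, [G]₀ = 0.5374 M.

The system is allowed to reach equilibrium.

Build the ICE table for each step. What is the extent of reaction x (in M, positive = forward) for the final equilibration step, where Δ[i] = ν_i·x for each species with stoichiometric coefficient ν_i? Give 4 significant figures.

x = -0.1428 M

Q₀ = 0.0209 vs Keq = 4.7930e-05 ⇒ Q>K, reverse
Step 1:
                   X          M          G
  Initial      4.523    0.08025     0.5374
  Change      0.4283     0.1428    -0.4283
  Equil        4.951      0.223     0.1091
  solve Keq expr → x = -0.1428; check Q = 4.7930e-05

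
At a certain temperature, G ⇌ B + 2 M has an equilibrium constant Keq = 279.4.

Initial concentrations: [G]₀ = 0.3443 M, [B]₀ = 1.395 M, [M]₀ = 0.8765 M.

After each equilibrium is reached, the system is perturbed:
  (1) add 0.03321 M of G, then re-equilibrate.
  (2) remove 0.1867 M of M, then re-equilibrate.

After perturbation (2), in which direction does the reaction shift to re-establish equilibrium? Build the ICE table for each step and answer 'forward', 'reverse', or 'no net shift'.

Q₀ = 3.113 vs Keq = 279.4 ⇒ Q<K, forward
Step 1:
                   G          B          M
  Initial     0.3443      1.395     0.8765
  Change     -0.3297     0.3297     0.6595
  Equil      0.01456      1.725      1.536
  solve Keq expr → x = 0.3297; check Q = 279.4
Then add 0.03321 M of G.
Step 2:
                   G          B          M
  Initial    0.04777      1.725      1.536
  Change    -0.03169    0.03169    0.06339
  Equil      0.01608      1.756      1.599
  solve Keq expr → x = 0.03169; check Q = 279.4
Then remove 0.1867 M of M.
Step 3:
                   G          B          M
  Initial    0.01608      1.756      1.413
  Change    -0.00339    0.00339    0.00678
  Equil      0.01269       1.76      1.419
  solve Keq expr → x = 0.00339; check Q = 279.4

Direction: forward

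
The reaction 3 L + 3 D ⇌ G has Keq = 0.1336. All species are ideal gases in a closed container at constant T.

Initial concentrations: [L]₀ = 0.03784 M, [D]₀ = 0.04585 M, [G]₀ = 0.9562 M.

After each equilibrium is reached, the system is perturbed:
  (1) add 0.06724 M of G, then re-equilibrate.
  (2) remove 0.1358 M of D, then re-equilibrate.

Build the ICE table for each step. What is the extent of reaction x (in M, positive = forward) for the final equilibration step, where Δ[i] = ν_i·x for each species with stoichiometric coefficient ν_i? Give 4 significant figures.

x = -0.02069 M

Q₀ = 1.8310e+08 vs Keq = 0.1336 ⇒ Q>K, reverse
Step 1:
                  L         D         G
  I         0.03784   0.04585    0.9562
  C           1.224     1.224   -0.4078
  E           1.261     1.269    0.5484
  solve Keq expr → x = -0.4078; check Q = 0.1336
Then add 0.06724 M of G.
Step 2:
                  L         D         G
  I           1.261     1.269    0.6156
  C         0.02205   0.02205  -0.00735
  E           1.283     1.291    0.6083
  solve Keq expr → x = -0.00735; check Q = 0.1336
Then remove 0.1358 M of D.
Step 3:
                  L         D         G
  I           1.283     1.156    0.6083
  C         0.06208   0.06208  -0.02069
  E           1.345     1.218    0.5876
  solve Keq expr → x = -0.02069; check Q = 0.1336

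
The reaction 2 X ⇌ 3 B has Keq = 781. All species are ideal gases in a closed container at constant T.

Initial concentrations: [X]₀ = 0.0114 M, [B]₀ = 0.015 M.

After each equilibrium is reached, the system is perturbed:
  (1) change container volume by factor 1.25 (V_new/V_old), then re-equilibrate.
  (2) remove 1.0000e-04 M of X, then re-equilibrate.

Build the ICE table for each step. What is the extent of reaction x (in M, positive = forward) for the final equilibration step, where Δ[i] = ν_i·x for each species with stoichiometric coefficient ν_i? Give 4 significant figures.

x = -4.9367e-05 M

Q₀ = 0.02597 vs Keq = 781 ⇒ Q<K, forward
Step 1:
                   X          B
  I           0.0114      0.015
  C          -0.0112     0.0168
  E       2.0287e-04     0.0318
  solve Keq expr → x = 0.005599; check Q = 781
Then change container volume by factor 1.25 (V_new/V_old).
Step 2:
                   X          B
  I       1.6230e-04    0.02544
  C       -1.6917e-05 2.5376e-05
  E       1.4538e-04    0.02546
  solve Keq expr → x = 8.4586e-06; check Q = 781
Then remove 1.0000e-04 M of X.
Step 3:
                   X          B
  I       4.5382e-05    0.02546
  C       9.8733e-05 -1.4810e-04
  E       1.4412e-04    0.02531
  solve Keq expr → x = -4.9367e-05; check Q = 781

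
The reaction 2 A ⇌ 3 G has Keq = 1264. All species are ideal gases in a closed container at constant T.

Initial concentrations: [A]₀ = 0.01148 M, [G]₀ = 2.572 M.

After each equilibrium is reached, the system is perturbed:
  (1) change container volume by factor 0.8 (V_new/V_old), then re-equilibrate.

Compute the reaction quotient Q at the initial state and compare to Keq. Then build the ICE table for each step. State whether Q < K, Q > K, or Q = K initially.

Q₀ = 1.2910e+05; Q > K (proceeds reverse)

Q₀ = 1.2910e+05 vs Keq = 1264 ⇒ Q>K, reverse
Step 1:
                    A           G
  I           0.01148       2.572
  C           0.09503     -0.1425
  E            0.1065       2.429
  solve Keq expr → x = -0.04751; check Q = 1264
Then change container volume by factor 0.8 (V_new/V_old).
Step 2:
                    A           G
  I            0.1331       3.037
  C           0.01416    -0.02123
  E            0.1473       3.016
  solve Keq expr → x = -0.007078; check Q = 1264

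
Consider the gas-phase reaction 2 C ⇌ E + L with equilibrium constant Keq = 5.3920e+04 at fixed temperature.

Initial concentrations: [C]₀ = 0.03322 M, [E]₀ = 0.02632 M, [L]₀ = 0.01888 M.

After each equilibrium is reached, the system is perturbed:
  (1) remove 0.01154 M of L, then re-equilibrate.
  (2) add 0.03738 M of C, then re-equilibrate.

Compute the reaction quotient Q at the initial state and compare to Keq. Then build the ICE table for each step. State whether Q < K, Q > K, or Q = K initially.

Q₀ = 0.4503 vs Keq = 5.3920e+04 ⇒ Q<K, forward
Step 1:
                    C           E           L
  init        0.03322     0.02632     0.01888
  Δ          -0.03305     0.01653     0.01653
  eq       1.6773e-04     0.04285     0.03541
  solve Keq expr → x = 0.01653; check Q = 5.3920e+04
Then remove 0.01154 M of L.
Step 2:
                    C           E           L
  init     1.6773e-04     0.04285     0.02387
  Δ       -2.9954e-05  1.4977e-05  1.4977e-05
  eq       1.3778e-04     0.04286     0.02388
  solve Keq expr → x = 1.4977e-05; check Q = 5.3920e+04
Then add 0.03738 M of C.
Step 3:
                    C           E           L
  init        0.03752     0.04286     0.02388
  Δ           -0.0373     0.01865     0.01865
  eq       2.2026e-04     0.06151     0.04253
  solve Keq expr → x = 0.01865; check Q = 5.3920e+04

Q₀ = 0.4503; Q < K (proceeds forward)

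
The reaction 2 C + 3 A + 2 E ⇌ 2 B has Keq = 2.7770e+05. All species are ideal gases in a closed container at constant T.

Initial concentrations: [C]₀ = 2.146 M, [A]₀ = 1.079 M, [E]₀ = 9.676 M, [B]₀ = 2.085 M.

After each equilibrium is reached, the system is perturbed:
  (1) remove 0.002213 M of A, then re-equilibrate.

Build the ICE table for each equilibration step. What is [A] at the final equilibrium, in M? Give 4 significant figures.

[A]_eq = 0.005554 M

Q₀ = 0.008026 vs Keq = 2.7770e+05 ⇒ Q<K, forward
Step 1:
                  C         A         E         B
  I           2.146     1.079     9.676     2.085
  C         -0.7156    -1.073   -0.7156    0.7156
  E            1.43  0.005561      8.96     2.801
  solve Keq expr → x = 0.3578; check Q = 2.7770e+05
Then remove 0.002213 M of A.
Step 2:
                  C         A         E         B
  I            1.43  0.003348      8.96     2.801
  C        0.001471  0.002207  0.001471 -0.001471
  E           1.432  0.005554     8.962     2.799
  solve Keq expr → x = -7.3555e-04; check Q = 2.7770e+05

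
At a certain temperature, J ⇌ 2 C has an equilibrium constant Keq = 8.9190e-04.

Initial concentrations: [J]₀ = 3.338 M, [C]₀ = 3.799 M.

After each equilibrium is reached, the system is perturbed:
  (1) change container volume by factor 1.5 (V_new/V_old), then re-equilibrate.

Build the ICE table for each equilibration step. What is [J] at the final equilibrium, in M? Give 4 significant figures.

[J]_eq = 3.464 M

Q₀ = 4.324 vs Keq = 8.9190e-04 ⇒ Q>K, reverse
Step 1:
                    J           C
  Initial       3.338       3.799
  Change        1.865      -3.731
  Equil         5.203     0.06812
  solve Keq expr → x = -1.865; check Q = 8.9190e-04
Then change container volume by factor 1.5 (V_new/V_old).
Step 2:
                    J           C
  Initial       3.469     0.04542
  Change    -0.005083     0.01017
  Equil         3.464     0.05558
  solve Keq expr → x = 0.005083; check Q = 8.9190e-04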